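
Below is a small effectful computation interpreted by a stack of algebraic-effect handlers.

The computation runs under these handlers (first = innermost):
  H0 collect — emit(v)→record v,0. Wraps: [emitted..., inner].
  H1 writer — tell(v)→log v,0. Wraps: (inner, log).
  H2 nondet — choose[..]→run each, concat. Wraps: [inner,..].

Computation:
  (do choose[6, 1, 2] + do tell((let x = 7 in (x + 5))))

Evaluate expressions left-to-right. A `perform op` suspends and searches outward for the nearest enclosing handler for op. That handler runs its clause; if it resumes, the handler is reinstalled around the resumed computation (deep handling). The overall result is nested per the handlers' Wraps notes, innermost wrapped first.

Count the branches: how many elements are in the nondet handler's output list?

Answer: 3

Step-by-step:
choose[6, 1, 2] @ H2
  branch[0] choose=6:
    tell(12) @ H1 ⇒ log+=12
    H0 returns [6]
    H1 returns ([6], (12))
    H2 returns [([6], (12))]
  branch[1] choose=1:
    tell(12) @ H1 ⇒ log+=12
    H0 returns [1]
    H1 returns ([1], (12))
    H2 returns [([1], (12))]
  branch[2] choose=2:
    tell(12) @ H1 ⇒ log+=12
    H0 returns [2]
    H1 returns ([2], (12))
    H2 returns [([2], (12))]
= [([6], (12)), ([1], (12)), ([2], (12))]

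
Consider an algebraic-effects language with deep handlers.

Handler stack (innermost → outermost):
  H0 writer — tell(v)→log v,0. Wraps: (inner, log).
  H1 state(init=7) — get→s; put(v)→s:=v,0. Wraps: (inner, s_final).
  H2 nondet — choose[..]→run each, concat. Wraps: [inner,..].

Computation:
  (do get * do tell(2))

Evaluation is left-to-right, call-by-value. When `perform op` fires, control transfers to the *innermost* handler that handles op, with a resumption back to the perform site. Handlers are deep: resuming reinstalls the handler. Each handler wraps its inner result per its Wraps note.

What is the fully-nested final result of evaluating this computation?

Evaluation trace:
get @ H1 ⇒ 7
tell(2) @ H0 ⇒ log+=2
H0 returns (0, (2))
H1 returns ((0, (2)), 7)
H2 returns [((0, (2)), 7)]
= [((0, (2)), 7)]

Answer: [((0, (2)), 7)]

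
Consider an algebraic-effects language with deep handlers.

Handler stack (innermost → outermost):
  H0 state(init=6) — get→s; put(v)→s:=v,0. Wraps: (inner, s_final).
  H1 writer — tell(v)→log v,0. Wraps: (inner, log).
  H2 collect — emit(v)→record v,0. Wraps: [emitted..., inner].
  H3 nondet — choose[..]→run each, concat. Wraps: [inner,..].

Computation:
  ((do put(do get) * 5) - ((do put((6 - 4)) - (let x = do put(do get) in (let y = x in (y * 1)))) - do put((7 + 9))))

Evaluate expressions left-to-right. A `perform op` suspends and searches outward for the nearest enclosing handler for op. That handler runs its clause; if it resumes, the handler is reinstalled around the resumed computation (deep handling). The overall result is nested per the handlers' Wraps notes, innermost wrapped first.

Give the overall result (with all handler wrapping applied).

Answer: [[((0, 16), ())]]

Evaluation trace:
get @ H0 ⇒ 6
put(6) @ H0 ⇒ s:=6
put(2) @ H0 ⇒ s:=2
get @ H0 ⇒ 2
put(2) @ H0 ⇒ s:=2
put(16) @ H0 ⇒ s:=16
H0 returns (0, 16)
H1 returns ((0, 16), ())
H2 returns [((0, 16), ())]
H3 returns [[((0, 16), ())]]
= [[((0, 16), ())]]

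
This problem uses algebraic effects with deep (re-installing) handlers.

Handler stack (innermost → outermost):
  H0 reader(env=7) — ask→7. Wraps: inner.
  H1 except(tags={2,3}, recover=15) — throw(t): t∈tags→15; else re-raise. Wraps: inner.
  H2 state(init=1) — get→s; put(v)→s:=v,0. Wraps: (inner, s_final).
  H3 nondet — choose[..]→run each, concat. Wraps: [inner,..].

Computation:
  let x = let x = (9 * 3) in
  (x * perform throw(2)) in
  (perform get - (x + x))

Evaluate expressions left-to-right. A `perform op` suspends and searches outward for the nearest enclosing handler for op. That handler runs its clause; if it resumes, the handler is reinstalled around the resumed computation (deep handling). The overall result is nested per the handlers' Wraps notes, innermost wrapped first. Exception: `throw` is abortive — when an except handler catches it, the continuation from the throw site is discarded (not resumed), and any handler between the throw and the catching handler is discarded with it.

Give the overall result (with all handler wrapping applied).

Answer: [(15, 1)]

Working:
throw(2) @ H1 caught ⇒ 15
H2 returns (15, 1)
H3 returns [(15, 1)]
= [(15, 1)]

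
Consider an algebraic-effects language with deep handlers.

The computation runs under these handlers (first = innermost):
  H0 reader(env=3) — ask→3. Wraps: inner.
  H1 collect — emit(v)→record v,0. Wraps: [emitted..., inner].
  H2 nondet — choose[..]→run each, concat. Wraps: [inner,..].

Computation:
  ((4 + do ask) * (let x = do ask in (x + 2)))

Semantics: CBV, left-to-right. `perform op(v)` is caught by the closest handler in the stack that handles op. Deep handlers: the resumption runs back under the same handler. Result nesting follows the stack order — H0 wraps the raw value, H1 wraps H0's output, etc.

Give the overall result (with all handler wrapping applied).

Working:
ask @ H0 ⇒ 3
ask @ H0 ⇒ 3
H0 returns 35
H1 returns [35]
H2 returns [[35]]
= [[35]]

Answer: [[35]]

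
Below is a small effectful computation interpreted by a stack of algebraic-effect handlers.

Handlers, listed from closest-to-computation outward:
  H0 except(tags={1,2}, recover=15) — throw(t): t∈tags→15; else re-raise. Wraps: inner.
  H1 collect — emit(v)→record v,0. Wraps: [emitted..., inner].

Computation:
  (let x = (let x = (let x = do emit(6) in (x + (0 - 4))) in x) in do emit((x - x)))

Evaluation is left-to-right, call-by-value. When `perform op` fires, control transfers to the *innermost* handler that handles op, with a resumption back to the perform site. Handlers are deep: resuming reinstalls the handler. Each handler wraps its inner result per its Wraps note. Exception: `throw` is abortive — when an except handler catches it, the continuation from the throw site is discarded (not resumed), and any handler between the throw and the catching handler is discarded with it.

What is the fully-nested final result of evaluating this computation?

Answer: [6, 0, 0]

Evaluation trace:
emit(6) @ H1 ⇒ out+=6
emit(0) @ H1 ⇒ out+=0
H0 returns 0
H1 returns [6, 0, 0]
= [6, 0, 0]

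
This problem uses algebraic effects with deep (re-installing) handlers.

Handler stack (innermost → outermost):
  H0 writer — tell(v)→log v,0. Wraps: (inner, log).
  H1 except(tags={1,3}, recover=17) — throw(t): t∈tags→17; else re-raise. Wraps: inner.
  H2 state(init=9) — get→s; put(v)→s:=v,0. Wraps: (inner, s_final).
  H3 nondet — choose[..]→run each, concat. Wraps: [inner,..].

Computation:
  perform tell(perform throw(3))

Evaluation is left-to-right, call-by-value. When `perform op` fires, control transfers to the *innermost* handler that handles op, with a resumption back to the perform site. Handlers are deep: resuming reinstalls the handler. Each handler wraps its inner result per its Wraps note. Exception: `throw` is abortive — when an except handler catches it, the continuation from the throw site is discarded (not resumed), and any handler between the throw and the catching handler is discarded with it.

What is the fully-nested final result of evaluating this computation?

Answer: [(17, 9)]

Evaluation trace:
throw(3) @ H1 caught ⇒ 17
H2 returns (17, 9)
H3 returns [(17, 9)]
= [(17, 9)]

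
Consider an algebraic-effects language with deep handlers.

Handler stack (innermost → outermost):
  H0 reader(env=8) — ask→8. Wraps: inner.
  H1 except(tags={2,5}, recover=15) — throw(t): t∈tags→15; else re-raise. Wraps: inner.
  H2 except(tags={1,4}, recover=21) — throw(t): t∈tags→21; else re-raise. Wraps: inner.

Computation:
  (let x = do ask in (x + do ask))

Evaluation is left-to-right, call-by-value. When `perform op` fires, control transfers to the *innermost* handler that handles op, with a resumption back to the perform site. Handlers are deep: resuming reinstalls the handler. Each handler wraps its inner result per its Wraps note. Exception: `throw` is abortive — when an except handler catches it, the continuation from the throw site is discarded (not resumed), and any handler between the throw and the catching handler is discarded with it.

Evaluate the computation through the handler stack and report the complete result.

Answer: 16

Evaluation trace:
ask @ H0 ⇒ 8
ask @ H0 ⇒ 8
H0 returns 16
H1 returns 16
H2 returns 16
= 16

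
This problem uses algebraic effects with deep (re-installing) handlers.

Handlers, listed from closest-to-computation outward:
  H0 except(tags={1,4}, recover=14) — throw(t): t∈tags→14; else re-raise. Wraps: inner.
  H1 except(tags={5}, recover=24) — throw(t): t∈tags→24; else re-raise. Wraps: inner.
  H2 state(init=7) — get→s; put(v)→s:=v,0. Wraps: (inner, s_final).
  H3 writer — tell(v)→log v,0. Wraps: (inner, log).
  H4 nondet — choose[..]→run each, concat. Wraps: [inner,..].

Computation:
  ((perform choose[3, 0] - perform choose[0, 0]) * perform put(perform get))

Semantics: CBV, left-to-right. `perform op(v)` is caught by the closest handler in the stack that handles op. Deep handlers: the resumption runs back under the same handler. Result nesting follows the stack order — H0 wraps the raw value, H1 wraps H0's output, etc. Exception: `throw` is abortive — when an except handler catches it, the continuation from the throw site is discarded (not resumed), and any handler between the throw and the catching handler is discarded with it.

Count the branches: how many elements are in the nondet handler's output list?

Answer: 4

Working:
choose[3, 0] @ H4
  branch[0] choose=3:
    choose[0, 0] @ H4
      branch[0] choose=0:
        get @ H2 ⇒ 7
        put(7) @ H2 ⇒ s:=7
        H0 returns 0
        H1 returns 0
        H2 returns (0, 7)
        H3 returns ((0, 7), ())
        H4 returns [((0, 7), ())]
      branch[1] choose=0:
        get @ H2 ⇒ 7
        put(7) @ H2 ⇒ s:=7
        H0 returns 0
        H1 returns 0
        H2 returns (0, 7)
        H3 returns ((0, 7), ())
        H4 returns [((0, 7), ())]
  branch[1] choose=0:
    choose[0, 0] @ H4
      branch[0] choose=0:
        get @ H2 ⇒ 7
        put(7) @ H2 ⇒ s:=7
        H0 returns 0
        H1 returns 0
        H2 returns (0, 7)
        H3 returns ((0, 7), ())
        H4 returns [((0, 7), ())]
      branch[1] choose=0:
        get @ H2 ⇒ 7
        put(7) @ H2 ⇒ s:=7
        H0 returns 0
        H1 returns 0
        H2 returns (0, 7)
        H3 returns ((0, 7), ())
        H4 returns [((0, 7), ())]
= [((0, 7), ()), ((0, 7), ()), ((0, 7), ()), ((0, 7), ())]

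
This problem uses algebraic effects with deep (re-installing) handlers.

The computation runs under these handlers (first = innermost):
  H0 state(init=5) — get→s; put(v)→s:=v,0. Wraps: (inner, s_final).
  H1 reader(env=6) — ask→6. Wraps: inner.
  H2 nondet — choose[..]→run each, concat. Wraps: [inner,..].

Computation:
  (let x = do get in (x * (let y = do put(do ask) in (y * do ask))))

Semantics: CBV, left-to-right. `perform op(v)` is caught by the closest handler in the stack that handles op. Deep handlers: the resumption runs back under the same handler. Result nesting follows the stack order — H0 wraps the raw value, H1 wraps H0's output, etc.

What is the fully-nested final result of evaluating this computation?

Answer: [(0, 6)]

Step-by-step:
get @ H0 ⇒ 5
ask @ H1 ⇒ 6
put(6) @ H0 ⇒ s:=6
ask @ H1 ⇒ 6
H0 returns (0, 6)
H1 returns (0, 6)
H2 returns [(0, 6)]
= [(0, 6)]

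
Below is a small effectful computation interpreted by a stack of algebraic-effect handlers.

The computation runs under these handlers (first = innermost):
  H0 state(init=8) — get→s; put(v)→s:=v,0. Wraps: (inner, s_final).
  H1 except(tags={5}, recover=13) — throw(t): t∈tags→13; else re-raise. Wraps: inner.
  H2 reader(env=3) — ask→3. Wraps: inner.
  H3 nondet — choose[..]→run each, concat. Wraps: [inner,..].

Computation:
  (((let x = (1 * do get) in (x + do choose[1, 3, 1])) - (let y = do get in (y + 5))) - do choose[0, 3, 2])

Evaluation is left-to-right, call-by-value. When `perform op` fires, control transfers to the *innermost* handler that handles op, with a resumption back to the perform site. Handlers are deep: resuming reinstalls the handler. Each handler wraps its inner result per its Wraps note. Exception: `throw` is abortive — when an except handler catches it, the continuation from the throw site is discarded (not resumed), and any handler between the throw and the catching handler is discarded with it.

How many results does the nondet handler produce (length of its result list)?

Step-by-step:
get @ H0 ⇒ 8
choose[1, 3, 1] @ H3
  branch[0] choose=1:
    get @ H0 ⇒ 8
    choose[0, 3, 2] @ H3
      branch[0] choose=0:
        H0 returns (-4, 8)
        H1 returns (-4, 8)
        H2 returns (-4, 8)
        H3 returns [(-4, 8)]
      branch[1] choose=3:
        H0 returns (-7, 8)
        H1 returns (-7, 8)
        H2 returns (-7, 8)
        H3 returns [(-7, 8)]
      branch[2] choose=2:
        H0 returns (-6, 8)
        H1 returns (-6, 8)
        H2 returns (-6, 8)
        H3 returns [(-6, 8)]
  branch[1] choose=3:
    get @ H0 ⇒ 8
    choose[0, 3, 2] @ H3
      branch[0] choose=0:
        H0 returns (-2, 8)
        H1 returns (-2, 8)
        H2 returns (-2, 8)
        H3 returns [(-2, 8)]
      branch[1] choose=3:
        H0 returns (-5, 8)
        H1 returns (-5, 8)
        H2 returns (-5, 8)
        H3 returns [(-5, 8)]
      branch[2] choose=2:
        H0 returns (-4, 8)
        H1 returns (-4, 8)
        H2 returns (-4, 8)
        H3 returns [(-4, 8)]
  branch[2] choose=1:
    get @ H0 ⇒ 8
    choose[0, 3, 2] @ H3
      branch[0] choose=0:
        H0 returns (-4, 8)
        H1 returns (-4, 8)
        H2 returns (-4, 8)
        H3 returns [(-4, 8)]
      branch[1] choose=3:
        H0 returns (-7, 8)
        H1 returns (-7, 8)
        H2 returns (-7, 8)
        H3 returns [(-7, 8)]
      branch[2] choose=2:
        H0 returns (-6, 8)
        H1 returns (-6, 8)
        H2 returns (-6, 8)
        H3 returns [(-6, 8)]
= [(-4, 8), (-7, 8), (-6, 8), (-2, 8), (-5, 8), (-4, 8), (-4, 8), (-7, 8), (-6, 8)]

Answer: 9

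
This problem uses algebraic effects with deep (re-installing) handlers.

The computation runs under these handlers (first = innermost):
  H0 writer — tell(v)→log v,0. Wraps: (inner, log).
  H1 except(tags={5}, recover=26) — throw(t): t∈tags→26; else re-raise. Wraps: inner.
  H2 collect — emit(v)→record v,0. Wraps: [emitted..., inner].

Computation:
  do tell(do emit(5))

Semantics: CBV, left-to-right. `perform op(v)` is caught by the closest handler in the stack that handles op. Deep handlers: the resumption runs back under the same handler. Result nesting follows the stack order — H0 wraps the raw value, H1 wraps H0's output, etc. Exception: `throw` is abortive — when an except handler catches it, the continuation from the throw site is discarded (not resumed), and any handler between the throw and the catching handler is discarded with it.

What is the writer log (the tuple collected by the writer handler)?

Working:
emit(5) @ H2 ⇒ out+=5
tell(0) @ H0 ⇒ log+=0
H0 returns (0, (0))
H1 returns (0, (0))
H2 returns [5, (0, (0))]
= [5, (0, (0))]

Answer: (0)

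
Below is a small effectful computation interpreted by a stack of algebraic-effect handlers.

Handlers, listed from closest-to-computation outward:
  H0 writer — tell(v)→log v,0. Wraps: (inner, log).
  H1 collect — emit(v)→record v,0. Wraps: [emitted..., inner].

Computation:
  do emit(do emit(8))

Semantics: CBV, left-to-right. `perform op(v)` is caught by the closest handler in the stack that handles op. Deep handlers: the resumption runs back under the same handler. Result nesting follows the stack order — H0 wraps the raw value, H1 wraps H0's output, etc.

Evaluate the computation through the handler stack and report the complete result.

Answer: [8, 0, (0, ())]

Step-by-step:
emit(8) @ H1 ⇒ out+=8
emit(0) @ H1 ⇒ out+=0
H0 returns (0, ())
H1 returns [8, 0, (0, ())]
= [8, 0, (0, ())]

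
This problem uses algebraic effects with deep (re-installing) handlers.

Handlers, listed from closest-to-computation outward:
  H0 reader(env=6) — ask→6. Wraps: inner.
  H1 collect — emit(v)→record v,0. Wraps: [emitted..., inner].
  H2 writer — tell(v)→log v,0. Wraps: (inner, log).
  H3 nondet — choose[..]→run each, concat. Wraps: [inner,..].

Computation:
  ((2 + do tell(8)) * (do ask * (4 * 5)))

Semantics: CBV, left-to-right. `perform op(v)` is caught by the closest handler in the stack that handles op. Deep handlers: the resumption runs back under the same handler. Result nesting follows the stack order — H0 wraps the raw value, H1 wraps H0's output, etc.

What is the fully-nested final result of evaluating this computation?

Answer: [([240], (8))]

Step-by-step:
tell(8) @ H2 ⇒ log+=8
ask @ H0 ⇒ 6
H0 returns 240
H1 returns [240]
H2 returns ([240], (8))
H3 returns [([240], (8))]
= [([240], (8))]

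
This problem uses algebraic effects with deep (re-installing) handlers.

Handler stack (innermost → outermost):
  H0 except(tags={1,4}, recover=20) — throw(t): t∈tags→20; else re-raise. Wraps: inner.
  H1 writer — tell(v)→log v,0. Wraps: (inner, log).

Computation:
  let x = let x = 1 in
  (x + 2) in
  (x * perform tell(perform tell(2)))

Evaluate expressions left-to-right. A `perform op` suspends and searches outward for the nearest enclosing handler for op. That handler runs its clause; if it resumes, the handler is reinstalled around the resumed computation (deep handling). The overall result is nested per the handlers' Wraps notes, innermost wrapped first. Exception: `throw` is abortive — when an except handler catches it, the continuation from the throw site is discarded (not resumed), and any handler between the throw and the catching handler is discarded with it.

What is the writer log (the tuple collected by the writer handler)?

Evaluation trace:
tell(2) @ H1 ⇒ log+=2
tell(0) @ H1 ⇒ log+=0
H0 returns 0
H1 returns (0, (2, 0))
= (0, (2, 0))

Answer: (2, 0)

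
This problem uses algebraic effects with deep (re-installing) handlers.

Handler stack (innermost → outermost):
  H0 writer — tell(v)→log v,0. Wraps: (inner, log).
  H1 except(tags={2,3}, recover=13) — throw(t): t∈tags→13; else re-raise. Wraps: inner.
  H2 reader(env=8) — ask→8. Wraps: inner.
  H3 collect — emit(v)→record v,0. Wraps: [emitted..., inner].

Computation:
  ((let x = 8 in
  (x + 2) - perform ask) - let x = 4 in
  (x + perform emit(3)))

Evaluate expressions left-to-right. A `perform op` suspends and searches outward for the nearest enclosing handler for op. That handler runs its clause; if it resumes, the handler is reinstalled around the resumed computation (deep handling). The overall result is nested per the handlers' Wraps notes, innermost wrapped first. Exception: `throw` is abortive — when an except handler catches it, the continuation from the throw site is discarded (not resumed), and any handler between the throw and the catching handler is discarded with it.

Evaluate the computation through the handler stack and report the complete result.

Evaluation trace:
ask @ H2 ⇒ 8
emit(3) @ H3 ⇒ out+=3
H0 returns (-2, ())
H1 returns (-2, ())
H2 returns (-2, ())
H3 returns [3, (-2, ())]
= [3, (-2, ())]

Answer: [3, (-2, ())]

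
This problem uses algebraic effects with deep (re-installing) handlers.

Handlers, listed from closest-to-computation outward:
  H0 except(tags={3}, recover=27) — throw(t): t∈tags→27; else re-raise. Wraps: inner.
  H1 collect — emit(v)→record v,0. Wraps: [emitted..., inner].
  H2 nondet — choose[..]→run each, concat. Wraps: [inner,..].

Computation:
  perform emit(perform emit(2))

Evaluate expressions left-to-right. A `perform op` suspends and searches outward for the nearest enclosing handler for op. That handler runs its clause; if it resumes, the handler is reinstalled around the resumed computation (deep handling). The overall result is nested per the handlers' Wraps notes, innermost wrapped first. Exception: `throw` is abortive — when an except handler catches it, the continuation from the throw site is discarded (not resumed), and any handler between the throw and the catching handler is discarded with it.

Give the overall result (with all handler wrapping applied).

Answer: [[2, 0, 0]]

Step-by-step:
emit(2) @ H1 ⇒ out+=2
emit(0) @ H1 ⇒ out+=0
H0 returns 0
H1 returns [2, 0, 0]
H2 returns [[2, 0, 0]]
= [[2, 0, 0]]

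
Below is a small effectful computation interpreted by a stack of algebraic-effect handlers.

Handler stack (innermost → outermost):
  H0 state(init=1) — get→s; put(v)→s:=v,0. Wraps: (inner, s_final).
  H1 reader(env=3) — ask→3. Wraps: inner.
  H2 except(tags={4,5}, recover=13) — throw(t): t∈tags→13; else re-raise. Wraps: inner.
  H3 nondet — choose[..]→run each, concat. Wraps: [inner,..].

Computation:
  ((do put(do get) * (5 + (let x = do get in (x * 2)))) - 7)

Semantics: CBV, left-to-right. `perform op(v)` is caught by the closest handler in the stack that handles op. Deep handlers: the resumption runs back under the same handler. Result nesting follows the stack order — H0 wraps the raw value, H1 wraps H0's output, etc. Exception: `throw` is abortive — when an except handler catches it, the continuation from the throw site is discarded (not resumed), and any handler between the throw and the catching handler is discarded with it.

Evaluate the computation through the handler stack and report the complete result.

Step-by-step:
get @ H0 ⇒ 1
put(1) @ H0 ⇒ s:=1
get @ H0 ⇒ 1
H0 returns (-7, 1)
H1 returns (-7, 1)
H2 returns (-7, 1)
H3 returns [(-7, 1)]
= [(-7, 1)]

Answer: [(-7, 1)]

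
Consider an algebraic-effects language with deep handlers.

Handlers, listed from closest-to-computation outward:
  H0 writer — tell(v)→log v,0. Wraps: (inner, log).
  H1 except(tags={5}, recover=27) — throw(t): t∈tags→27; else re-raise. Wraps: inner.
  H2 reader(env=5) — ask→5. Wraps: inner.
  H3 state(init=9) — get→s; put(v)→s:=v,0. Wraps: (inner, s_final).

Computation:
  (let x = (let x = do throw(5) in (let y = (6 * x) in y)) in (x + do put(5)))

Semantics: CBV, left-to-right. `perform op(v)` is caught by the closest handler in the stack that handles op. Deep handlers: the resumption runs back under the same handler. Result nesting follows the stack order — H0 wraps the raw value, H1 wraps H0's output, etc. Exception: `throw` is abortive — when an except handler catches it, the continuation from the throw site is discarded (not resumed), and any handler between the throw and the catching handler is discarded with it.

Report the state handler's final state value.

Step-by-step:
throw(5) @ H1 caught ⇒ 27
H2 returns 27
H3 returns (27, 9)
= (27, 9)

Answer: 9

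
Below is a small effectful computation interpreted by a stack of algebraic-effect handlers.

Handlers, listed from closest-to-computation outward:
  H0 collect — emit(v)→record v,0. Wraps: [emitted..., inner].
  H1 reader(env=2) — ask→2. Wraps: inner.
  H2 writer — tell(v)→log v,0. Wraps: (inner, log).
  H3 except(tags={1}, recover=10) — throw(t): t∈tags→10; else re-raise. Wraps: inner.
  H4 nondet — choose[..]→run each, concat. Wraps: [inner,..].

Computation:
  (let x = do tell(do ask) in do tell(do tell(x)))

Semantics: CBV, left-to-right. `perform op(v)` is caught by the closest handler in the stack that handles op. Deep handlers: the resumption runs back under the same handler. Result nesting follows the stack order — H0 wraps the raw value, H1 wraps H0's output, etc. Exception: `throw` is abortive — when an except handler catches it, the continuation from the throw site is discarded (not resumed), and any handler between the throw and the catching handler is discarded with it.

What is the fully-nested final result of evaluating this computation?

Answer: [([0], (2, 0, 0))]

Evaluation trace:
ask @ H1 ⇒ 2
tell(2) @ H2 ⇒ log+=2
tell(0) @ H2 ⇒ log+=0
tell(0) @ H2 ⇒ log+=0
H0 returns [0]
H1 returns [0]
H2 returns ([0], (2, 0, 0))
H3 returns ([0], (2, 0, 0))
H4 returns [([0], (2, 0, 0))]
= [([0], (2, 0, 0))]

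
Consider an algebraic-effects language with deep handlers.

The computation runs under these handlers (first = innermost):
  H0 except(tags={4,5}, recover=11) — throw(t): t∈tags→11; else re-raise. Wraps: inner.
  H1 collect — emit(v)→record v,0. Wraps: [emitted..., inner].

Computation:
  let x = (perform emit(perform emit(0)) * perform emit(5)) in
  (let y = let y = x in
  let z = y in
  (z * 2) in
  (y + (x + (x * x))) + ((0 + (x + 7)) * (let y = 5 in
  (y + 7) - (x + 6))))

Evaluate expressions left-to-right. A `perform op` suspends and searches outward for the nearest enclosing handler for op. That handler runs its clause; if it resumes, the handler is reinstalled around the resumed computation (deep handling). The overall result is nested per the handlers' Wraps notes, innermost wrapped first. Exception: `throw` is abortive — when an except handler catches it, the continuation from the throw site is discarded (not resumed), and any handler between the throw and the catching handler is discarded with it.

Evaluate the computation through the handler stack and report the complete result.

Evaluation trace:
emit(0) @ H1 ⇒ out+=0
emit(0) @ H1 ⇒ out+=0
emit(5) @ H1 ⇒ out+=5
H0 returns 42
H1 returns [0, 0, 5, 42]
= [0, 0, 5, 42]

Answer: [0, 0, 5, 42]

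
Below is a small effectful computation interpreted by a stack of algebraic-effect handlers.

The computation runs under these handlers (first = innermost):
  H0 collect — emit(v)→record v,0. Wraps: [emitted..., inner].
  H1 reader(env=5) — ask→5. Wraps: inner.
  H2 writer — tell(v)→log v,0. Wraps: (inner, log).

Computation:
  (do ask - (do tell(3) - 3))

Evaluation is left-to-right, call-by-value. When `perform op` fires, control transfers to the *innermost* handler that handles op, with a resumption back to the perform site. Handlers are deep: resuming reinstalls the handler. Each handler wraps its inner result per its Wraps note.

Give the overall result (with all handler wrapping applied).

Step-by-step:
ask @ H1 ⇒ 5
tell(3) @ H2 ⇒ log+=3
H0 returns [8]
H1 returns [8]
H2 returns ([8], (3))
= ([8], (3))

Answer: ([8], (3))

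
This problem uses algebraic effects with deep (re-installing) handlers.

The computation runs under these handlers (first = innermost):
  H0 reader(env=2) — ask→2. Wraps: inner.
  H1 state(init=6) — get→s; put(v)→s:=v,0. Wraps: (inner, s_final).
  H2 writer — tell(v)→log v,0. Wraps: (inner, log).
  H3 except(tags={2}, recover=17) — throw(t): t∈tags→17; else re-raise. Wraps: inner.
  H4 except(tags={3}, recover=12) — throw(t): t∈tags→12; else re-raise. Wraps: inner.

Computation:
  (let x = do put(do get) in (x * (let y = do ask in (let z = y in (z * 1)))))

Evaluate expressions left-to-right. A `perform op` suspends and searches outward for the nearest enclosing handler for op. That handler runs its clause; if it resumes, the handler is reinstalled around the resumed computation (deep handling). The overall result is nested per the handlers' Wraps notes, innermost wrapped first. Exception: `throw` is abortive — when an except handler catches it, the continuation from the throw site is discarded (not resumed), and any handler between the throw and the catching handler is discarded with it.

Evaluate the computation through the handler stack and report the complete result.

Evaluation trace:
get @ H1 ⇒ 6
put(6) @ H1 ⇒ s:=6
ask @ H0 ⇒ 2
H0 returns 0
H1 returns (0, 6)
H2 returns ((0, 6), ())
H3 returns ((0, 6), ())
H4 returns ((0, 6), ())
= ((0, 6), ())

Answer: ((0, 6), ())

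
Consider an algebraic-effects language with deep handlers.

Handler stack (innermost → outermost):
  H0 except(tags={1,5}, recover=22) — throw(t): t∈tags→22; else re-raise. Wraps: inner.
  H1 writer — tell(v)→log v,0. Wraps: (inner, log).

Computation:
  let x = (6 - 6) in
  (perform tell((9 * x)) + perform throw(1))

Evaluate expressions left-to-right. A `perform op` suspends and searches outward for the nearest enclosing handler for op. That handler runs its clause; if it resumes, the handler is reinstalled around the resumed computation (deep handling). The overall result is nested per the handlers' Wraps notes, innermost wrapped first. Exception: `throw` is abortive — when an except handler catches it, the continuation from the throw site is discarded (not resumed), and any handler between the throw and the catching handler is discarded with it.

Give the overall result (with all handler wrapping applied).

Answer: (22, (0))

Step-by-step:
tell(0) @ H1 ⇒ log+=0
throw(1) @ H0 caught ⇒ 22
H1 returns (22, (0))
= (22, (0))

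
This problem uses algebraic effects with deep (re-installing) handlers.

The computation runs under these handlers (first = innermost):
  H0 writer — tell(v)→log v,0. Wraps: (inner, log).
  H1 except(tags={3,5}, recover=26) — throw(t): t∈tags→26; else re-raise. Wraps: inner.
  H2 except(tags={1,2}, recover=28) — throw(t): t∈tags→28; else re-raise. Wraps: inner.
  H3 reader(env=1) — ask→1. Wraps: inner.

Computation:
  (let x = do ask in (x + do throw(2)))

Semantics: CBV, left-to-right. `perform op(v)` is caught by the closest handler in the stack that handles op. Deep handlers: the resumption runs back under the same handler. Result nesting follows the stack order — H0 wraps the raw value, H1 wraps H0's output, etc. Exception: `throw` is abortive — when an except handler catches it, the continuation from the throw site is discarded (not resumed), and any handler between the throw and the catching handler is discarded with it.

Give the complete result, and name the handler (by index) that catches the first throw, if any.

Evaluation trace:
ask @ H3 ⇒ 1
throw(2) @ H1 re-raised
throw(2) @ H2 caught ⇒ 28
H3 returns 28
= 28

Answer: 28 ; first throw caught by: H2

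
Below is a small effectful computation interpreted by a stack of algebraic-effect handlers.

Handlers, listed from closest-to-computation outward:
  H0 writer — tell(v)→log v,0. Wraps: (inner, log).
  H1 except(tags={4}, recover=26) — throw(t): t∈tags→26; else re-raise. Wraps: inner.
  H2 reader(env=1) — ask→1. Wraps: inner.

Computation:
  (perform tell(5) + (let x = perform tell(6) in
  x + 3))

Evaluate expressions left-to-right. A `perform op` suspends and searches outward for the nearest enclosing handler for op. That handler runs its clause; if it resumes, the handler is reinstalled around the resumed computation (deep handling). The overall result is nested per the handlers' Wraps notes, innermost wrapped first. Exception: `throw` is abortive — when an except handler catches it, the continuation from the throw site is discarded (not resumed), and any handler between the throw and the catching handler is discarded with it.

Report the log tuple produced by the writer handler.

Answer: (5, 6)

Working:
tell(5) @ H0 ⇒ log+=5
tell(6) @ H0 ⇒ log+=6
H0 returns (3, (5, 6))
H1 returns (3, (5, 6))
H2 returns (3, (5, 6))
= (3, (5, 6))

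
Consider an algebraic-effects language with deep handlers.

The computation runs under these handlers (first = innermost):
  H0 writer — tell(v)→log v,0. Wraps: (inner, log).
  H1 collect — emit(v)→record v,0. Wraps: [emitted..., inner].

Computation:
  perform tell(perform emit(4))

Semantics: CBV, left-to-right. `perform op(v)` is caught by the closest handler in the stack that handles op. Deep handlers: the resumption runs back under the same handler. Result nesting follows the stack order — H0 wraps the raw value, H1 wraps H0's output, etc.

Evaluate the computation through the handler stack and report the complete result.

Working:
emit(4) @ H1 ⇒ out+=4
tell(0) @ H0 ⇒ log+=0
H0 returns (0, (0))
H1 returns [4, (0, (0))]
= [4, (0, (0))]

Answer: [4, (0, (0))]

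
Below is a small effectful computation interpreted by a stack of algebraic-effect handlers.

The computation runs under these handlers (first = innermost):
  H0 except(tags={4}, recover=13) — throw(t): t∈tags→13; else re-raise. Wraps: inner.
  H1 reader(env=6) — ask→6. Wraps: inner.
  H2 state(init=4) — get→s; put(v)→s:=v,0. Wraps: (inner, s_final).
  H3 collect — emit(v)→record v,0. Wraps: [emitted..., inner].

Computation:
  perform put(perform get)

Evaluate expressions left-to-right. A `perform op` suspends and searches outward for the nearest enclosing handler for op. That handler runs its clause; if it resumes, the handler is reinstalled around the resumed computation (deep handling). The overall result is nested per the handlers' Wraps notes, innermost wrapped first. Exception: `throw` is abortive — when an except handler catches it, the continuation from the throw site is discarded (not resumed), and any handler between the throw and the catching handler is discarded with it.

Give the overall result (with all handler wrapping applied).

Evaluation trace:
get @ H2 ⇒ 4
put(4) @ H2 ⇒ s:=4
H0 returns 0
H1 returns 0
H2 returns (0, 4)
H3 returns [(0, 4)]
= [(0, 4)]

Answer: [(0, 4)]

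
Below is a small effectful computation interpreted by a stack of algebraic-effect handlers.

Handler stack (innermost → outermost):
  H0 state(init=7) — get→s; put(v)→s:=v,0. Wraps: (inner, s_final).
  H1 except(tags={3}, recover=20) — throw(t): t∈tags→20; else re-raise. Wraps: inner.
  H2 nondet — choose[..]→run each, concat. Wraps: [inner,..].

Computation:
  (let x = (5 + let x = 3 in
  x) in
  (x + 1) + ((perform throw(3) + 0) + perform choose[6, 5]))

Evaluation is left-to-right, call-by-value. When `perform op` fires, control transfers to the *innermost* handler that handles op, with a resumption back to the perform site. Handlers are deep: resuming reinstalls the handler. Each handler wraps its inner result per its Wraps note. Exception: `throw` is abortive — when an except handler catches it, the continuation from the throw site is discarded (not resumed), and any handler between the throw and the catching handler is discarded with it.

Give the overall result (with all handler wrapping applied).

Step-by-step:
throw(3) @ H1 caught ⇒ 20
H2 returns [20]
= [20]

Answer: [20]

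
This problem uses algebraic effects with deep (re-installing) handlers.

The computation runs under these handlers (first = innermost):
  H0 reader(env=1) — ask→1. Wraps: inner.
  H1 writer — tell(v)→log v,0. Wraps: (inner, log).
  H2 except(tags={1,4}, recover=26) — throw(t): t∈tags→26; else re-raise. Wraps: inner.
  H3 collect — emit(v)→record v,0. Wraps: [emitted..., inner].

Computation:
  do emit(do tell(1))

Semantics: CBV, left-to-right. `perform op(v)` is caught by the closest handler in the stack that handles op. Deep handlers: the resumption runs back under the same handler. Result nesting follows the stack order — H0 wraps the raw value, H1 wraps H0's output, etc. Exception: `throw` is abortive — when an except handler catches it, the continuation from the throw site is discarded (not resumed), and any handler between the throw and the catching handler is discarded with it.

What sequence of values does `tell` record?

Step-by-step:
tell(1) @ H1 ⇒ log+=1
emit(0) @ H3 ⇒ out+=0
H0 returns 0
H1 returns (0, (1))
H2 returns (0, (1))
H3 returns [0, (0, (1))]
= [0, (0, (1))]

Answer: (1)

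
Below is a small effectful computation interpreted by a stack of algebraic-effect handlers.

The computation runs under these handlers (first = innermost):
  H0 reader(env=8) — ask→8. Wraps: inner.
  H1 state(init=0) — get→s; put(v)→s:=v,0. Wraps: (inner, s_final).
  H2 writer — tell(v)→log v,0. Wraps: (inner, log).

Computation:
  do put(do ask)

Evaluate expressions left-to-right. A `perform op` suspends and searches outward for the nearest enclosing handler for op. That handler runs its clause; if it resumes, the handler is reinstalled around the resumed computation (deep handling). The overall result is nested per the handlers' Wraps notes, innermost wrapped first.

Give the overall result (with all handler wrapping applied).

Answer: ((0, 8), ())

Step-by-step:
ask @ H0 ⇒ 8
put(8) @ H1 ⇒ s:=8
H0 returns 0
H1 returns (0, 8)
H2 returns ((0, 8), ())
= ((0, 8), ())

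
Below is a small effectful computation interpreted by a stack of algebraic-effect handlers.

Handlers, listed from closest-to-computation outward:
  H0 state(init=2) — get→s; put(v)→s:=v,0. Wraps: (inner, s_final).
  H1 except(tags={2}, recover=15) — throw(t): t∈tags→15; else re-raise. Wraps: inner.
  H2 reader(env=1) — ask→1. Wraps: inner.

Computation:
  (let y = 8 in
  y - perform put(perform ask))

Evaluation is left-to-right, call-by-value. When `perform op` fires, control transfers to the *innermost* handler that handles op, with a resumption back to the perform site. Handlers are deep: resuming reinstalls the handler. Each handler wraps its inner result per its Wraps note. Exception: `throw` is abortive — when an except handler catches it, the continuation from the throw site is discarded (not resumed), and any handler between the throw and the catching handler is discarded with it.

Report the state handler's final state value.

Answer: 1

Working:
ask @ H2 ⇒ 1
put(1) @ H0 ⇒ s:=1
H0 returns (8, 1)
H1 returns (8, 1)
H2 returns (8, 1)
= (8, 1)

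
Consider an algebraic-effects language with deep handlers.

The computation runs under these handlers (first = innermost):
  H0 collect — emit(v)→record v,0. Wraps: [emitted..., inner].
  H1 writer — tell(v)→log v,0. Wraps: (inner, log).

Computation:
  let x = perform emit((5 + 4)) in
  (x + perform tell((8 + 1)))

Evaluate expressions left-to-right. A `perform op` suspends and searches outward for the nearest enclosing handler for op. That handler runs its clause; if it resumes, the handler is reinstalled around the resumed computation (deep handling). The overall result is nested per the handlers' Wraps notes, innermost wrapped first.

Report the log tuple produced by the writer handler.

Evaluation trace:
emit(9) @ H0 ⇒ out+=9
tell(9) @ H1 ⇒ log+=9
H0 returns [9, 0]
H1 returns ([9, 0], (9))
= ([9, 0], (9))

Answer: (9)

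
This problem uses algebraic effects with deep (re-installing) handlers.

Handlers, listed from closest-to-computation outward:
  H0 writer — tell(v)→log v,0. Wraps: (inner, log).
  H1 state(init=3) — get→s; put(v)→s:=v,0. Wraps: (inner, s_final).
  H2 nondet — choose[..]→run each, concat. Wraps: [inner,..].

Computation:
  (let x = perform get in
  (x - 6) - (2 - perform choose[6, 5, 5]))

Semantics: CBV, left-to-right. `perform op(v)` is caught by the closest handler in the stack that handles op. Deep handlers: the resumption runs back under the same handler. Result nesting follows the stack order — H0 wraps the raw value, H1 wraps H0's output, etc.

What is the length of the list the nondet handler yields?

Answer: 3

Working:
get @ H1 ⇒ 3
choose[6, 5, 5] @ H2
  branch[0] choose=6:
    H0 returns (1, ())
    H1 returns ((1, ()), 3)
    H2 returns [((1, ()), 3)]
  branch[1] choose=5:
    H0 returns (0, ())
    H1 returns ((0, ()), 3)
    H2 returns [((0, ()), 3)]
  branch[2] choose=5:
    H0 returns (0, ())
    H1 returns ((0, ()), 3)
    H2 returns [((0, ()), 3)]
= [((1, ()), 3), ((0, ()), 3), ((0, ()), 3)]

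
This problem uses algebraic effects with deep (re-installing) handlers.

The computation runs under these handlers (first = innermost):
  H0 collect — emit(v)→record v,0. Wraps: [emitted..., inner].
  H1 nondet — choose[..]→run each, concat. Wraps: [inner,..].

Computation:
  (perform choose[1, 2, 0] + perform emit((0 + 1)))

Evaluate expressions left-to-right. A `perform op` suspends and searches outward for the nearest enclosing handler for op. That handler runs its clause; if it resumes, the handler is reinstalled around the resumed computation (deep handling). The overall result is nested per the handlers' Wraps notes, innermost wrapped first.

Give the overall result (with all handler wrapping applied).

Answer: [[1, 1], [1, 2], [1, 0]]

Working:
choose[1, 2, 0] @ H1
  branch[0] choose=1:
    emit(1) @ H0 ⇒ out+=1
    H0 returns [1, 1]
    H1 returns [[1, 1]]
  branch[1] choose=2:
    emit(1) @ H0 ⇒ out+=1
    H0 returns [1, 2]
    H1 returns [[1, 2]]
  branch[2] choose=0:
    emit(1) @ H0 ⇒ out+=1
    H0 returns [1, 0]
    H1 returns [[1, 0]]
= [[1, 1], [1, 2], [1, 0]]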